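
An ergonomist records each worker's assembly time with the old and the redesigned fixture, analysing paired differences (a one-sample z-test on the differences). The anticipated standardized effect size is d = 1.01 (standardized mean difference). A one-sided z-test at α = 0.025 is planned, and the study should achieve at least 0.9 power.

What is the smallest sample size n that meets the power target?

Set Φ(δ − 1.960) = 0.9; then δ − 1.960 = Φ⁻¹(0.9) = 1.282, giving δ = 3.242.
δ = d·√n ⇒ n = (δ/d)² = (3.242 / 1.01)² = 10.30.
Round up to the next whole unit.

n = 11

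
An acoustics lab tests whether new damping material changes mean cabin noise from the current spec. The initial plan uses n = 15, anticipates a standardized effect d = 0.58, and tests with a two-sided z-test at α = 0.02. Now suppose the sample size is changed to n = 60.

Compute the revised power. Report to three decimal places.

With n = 60: δ = d·√n = 0.58 × √60 = 4.4927. Critical value z_{0.01} = 2.326.
Revised power = Φ(δ − 2.326) + Φ(−δ − 2.326) = Φ(2.166) + Φ(-6.819) = 0.9849 + 0.0000 = 0.9849.

Power ≈ 0.985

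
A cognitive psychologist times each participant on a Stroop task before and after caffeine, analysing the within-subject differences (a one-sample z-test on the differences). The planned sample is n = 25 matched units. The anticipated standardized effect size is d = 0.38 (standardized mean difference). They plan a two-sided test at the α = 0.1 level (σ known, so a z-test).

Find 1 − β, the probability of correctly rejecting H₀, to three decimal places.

Power ≈ 0.601

Noncentrality parameter: δ = d·√n = 0.38 × √25 = 1.9000
Critical value for a two-sided test at α = 0.1: z_{α/2} = 1.645.
Power = Φ(δ − 1.645) + Φ(−δ − 1.645) = Φ(0.255) + Φ(-3.545) = 0.6007 + 0.0002 = 0.6009.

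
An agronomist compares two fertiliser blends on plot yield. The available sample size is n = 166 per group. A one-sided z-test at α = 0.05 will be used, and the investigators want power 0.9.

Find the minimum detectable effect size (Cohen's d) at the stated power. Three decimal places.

d ≈ 0.321

Required noncentrality: δ = z_{0.05} + z_{0.10} = 1.645 + 1.282 = 2.926.
δ = d·√(n/2) ⇒ d = δ/√(n/2) = 2.926/√(166/2) = 0.3212.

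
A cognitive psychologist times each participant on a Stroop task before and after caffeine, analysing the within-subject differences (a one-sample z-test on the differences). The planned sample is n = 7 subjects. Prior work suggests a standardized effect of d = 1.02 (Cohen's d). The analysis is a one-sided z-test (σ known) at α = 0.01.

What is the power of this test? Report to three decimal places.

Noncentrality parameter: δ = d·√n = 1.02 × √7 = 2.6987
One-sided α = 0.01 → critical value z_{0.01} = 2.326.
Power = P(Z > 2.326 − δ) = Φ(0.372) = 0.6452.

Power ≈ 0.645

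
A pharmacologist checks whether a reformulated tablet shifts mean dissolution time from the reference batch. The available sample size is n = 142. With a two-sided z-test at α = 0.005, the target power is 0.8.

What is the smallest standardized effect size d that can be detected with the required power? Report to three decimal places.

d ≈ 0.306

Required noncentrality: δ = z_{0.0025} + z_{0.20} = 2.807 + 0.842 = 3.649.
(Lower-tail contribution to power is negligible for δ > 0.)
δ = d·√n ⇒ d = δ/√n = 3.649/√142 = 0.3062.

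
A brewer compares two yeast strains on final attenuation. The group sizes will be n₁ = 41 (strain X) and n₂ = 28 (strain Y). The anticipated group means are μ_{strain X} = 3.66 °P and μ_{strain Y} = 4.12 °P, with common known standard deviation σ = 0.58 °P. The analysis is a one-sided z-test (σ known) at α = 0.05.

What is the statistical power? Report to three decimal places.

Power ≈ 0.944

Standardized effect: d = |μ_{strain X} − μ_{strain Y}| / σ = |3.66 − 4.12| / 0.58 = 0.7931
Noncentrality parameter: δ = d / √(1/n₁ + 1/n₂) = 0.7931 / √(1/41 + 1/28) = 3.2350
Critical value for a one-sided test at α = 0.05: z_α = 1.645.
Power = Φ(δ − 1.645) = Φ(1.590) = 0.9441.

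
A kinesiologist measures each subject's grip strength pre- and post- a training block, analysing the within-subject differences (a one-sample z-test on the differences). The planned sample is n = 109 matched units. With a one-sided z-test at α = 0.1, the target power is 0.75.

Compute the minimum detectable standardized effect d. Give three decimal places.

d ≈ 0.187

Need Φ(δ − 1.282) = 0.75, so δ = 1.282 + 0.674 = 1.956.
δ = d·√n ⇒ d = δ/√n = 1.956/√109 = 0.1874.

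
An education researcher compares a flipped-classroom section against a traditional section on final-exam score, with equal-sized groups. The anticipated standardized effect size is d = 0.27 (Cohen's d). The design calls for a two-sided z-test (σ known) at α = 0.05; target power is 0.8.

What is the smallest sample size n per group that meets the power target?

For power 0.8 need Φ(δ − z_{0.025}) = 0.8, so δ = z_{0.025} + z_{0.20} = 1.960 + 0.842 = 2.802.
(The Φ(−δ − z_{α/2}) term is vanishingly small for δ > 0 and is dropped in the standard sample-size formula.)
δ = d·√(n/2) ⇒ n = 2(δ/d)² = 2 × (2.802 / 0.27)² = 215.33.
Round up to the next whole unit.

n = 216 per group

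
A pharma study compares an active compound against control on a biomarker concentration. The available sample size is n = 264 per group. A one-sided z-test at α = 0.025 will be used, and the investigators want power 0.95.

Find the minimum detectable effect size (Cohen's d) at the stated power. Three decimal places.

d ≈ 0.314

Need Φ(δ − 1.960) = 0.95, so δ = 1.960 + 1.645 = 3.605.
δ = d·√(n/2) ⇒ d = δ/√(n/2) = 3.605/√(264/2) = 0.3138.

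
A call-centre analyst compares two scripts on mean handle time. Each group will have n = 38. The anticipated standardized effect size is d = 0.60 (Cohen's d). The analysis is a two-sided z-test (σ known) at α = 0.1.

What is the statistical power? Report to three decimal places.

Noncentrality parameter: δ = d·√(n/2) = 0.60 × √(38/2) = 2.6153
Two-sided α = 0.1 → critical value z_{0.05} = 1.645.
Power = Φ(δ − 1.645) + Φ(−δ − 1.645) = Φ(0.970) + Φ(-4.260) = 0.8341 + 0.0000 = 0.8341.

Power ≈ 0.834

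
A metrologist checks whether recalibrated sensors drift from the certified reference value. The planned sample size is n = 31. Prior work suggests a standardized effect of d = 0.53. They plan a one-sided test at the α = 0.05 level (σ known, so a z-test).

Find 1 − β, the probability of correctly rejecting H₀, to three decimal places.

Noncentrality parameter: δ = d·√n = 0.53 × √31 = 2.9509
One-sided α = 0.05 → critical value z_{0.05} = 1.645.
Power = Φ(δ − 1.645) = Φ(1.306) = 0.9042.

Power ≈ 0.904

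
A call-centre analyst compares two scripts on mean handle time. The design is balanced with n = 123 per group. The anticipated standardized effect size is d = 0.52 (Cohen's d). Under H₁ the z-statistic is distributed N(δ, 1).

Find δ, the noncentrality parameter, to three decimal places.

The noncentrality parameter scales effect size by the design's sample-size factor: δ = d·√(n/2) = 0.52 × √(123/2) = 4.0779

δ ≈ 4.078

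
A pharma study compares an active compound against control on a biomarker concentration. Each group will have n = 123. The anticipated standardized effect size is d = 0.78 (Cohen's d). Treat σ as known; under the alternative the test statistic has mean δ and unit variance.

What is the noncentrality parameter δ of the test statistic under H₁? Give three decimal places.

δ = d·√(n/2) = 0.78 × √(123/2) = 6.1169

δ ≈ 6.117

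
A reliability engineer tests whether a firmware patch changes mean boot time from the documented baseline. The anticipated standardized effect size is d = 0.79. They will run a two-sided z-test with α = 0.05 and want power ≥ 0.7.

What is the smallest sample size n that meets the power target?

n = 10

Set Φ(δ − 1.960) = 0.7; then δ − 1.960 = Φ⁻¹(0.7) = 0.524, giving δ = 2.484.
(For δ > 0 the lower-tail rejection region contributes negligibly to power, so the one-term inversion is standard.)
δ = d·√n ⇒ n = (δ/d)² = (2.484 / 0.79)² = 9.89.
Round up to the next whole unit.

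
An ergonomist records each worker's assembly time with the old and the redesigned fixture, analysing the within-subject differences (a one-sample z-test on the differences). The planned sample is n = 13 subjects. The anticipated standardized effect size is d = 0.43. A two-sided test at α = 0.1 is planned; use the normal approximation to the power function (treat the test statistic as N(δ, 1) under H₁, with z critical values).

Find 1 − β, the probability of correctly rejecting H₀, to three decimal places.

Noncentrality parameter: δ = d·√n = 0.43 × √13 = 1.5504
Critical value for a two-sided test at α = 0.1: z_{α/2} = 1.645.
Power = Φ(δ − 1.645) + Φ(−δ − 1.645) = Φ(-0.094) + Φ(-3.195) = 0.4624 + 0.0007 = 0.4631.

Power ≈ 0.463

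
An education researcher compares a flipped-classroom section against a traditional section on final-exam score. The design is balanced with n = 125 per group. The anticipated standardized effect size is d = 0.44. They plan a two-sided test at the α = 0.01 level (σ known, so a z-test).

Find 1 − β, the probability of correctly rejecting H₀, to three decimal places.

Noncentrality parameter: δ = d·√(n/2) = 0.44 × √(125/2) = 3.4785
Critical value for a two-sided test at α = 0.01: z_{α/2} = 2.576.
Power = Φ(δ − 2.576) + Φ(−δ − 2.576) = Φ(0.903) + Φ(-6.054) = 0.8167 + 0.0000 = 0.8167.

Power ≈ 0.817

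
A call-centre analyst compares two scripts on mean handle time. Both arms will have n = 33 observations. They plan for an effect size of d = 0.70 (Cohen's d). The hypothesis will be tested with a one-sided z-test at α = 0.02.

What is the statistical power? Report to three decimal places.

Power ≈ 0.785

Noncentrality parameter: δ = d·√(n/2) = 0.70 × √(33/2) = 2.8434
One-sided α = 0.02 → critical value z_{0.02} = 2.054.
Power = P(Z > 2.054 − δ) = Φ(0.790) = 0.7851.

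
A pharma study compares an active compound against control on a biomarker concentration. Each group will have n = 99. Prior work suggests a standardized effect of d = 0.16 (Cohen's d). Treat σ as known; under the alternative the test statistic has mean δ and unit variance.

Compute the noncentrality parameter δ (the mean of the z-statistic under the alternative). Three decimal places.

δ = d·√(n/2) = 0.16 × √(99/2) = 1.1257

δ ≈ 1.126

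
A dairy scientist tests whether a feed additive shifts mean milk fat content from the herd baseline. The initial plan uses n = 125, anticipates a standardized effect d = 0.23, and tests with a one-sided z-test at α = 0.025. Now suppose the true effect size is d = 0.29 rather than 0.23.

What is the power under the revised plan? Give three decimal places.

With d = 0.29: δ = d·√n = 0.29 × √125 = 3.2423. Critical value z_{0.025} = 1.960.
Revised power = Φ(δ − 1.960) = Φ(1.282) = 0.9001.

Power ≈ 0.900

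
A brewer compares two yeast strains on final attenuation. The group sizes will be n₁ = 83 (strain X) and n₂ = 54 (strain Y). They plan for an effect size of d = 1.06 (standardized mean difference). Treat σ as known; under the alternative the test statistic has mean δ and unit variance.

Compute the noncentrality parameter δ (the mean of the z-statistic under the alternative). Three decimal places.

δ ≈ 6.063

δ = d / √(1/n₁ + 1/n₂) = 1.06 / √(1/83 + 1/54) = 6.0629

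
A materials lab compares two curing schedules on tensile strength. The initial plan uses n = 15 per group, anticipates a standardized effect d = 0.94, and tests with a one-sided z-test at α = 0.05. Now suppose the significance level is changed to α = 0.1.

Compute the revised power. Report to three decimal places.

δ = d·√(n/2) = 0.94 × √(15/2) = 2.5743 (unchanged). New critical value: z_{0.1} = 1.282.
Revised power = Φ(δ − 1.282) = Φ(1.293) = 0.9020.

Power ≈ 0.902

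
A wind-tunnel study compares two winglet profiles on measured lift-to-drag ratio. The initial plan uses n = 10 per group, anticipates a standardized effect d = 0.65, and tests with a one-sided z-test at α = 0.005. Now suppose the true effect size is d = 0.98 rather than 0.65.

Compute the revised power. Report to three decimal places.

Power ≈ 0.350

With d = 0.98: δ = d·√(n/2) = 0.98 × √(10/2) = 2.1913. Critical value z_{0.005} = 2.576.
Revised power = P(Z > 2.576 − δ) = Φ(-0.384) = 0.3503.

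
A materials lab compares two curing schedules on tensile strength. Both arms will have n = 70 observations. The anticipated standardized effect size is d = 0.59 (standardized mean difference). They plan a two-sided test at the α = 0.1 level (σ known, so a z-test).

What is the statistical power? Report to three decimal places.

Power ≈ 0.968

Noncentrality parameter: δ = d·√(n/2) = 0.59 × √(70/2) = 3.4905
Two-sided α = 0.1 → critical value z_{0.05} = 1.645.
Power = Φ(δ − 1.645) + Φ(−δ − 1.645) = Φ(1.846) + Φ(-5.135) = 0.9675 + 0.0000 = 0.9675.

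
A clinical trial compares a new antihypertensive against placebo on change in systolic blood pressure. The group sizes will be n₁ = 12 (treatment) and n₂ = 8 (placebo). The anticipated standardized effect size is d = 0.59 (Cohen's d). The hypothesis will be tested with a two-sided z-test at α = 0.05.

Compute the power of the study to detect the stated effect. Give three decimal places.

Noncentrality parameter: δ = d / √(1/n₁ + 1/n₂) = 0.59 / √(1/12 + 1/8) = 1.2926
Critical value for a two-sided test at α = 0.05: z_{α/2} = 1.960.
Power = Φ(δ − 1.960) + Φ(−δ − 1.960) = Φ(-0.667) + Φ(-3.253) = 0.2523 + 0.0006 = 0.2528.

Power ≈ 0.253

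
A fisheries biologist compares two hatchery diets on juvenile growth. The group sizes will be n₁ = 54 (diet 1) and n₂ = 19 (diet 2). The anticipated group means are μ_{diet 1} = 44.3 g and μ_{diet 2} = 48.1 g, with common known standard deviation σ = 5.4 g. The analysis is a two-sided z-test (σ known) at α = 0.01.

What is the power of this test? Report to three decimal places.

Standardized effect: d = |μ_{diet 1} − μ_{diet 2}| / σ = |44.3 − 48.1| / 5.4 = 0.7037
Noncentrality parameter: δ = d / √(1/n₁ + 1/n₂) = 0.7037 / √(1/54 + 1/19) = 2.6382
Two-sided α = 0.01 → critical value z_{0.005} = 2.576.
Power = Φ(δ − 2.576) + Φ(−δ − 2.576) = Φ(0.062) + Φ(-5.214) = 0.5249 + 0.0000 = 0.5249.

Power ≈ 0.525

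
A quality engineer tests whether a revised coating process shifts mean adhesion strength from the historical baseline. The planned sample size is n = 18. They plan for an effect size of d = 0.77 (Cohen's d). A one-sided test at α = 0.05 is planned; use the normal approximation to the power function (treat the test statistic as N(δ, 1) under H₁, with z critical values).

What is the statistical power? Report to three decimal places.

Power ≈ 0.948

Noncentrality parameter: δ = d·√n = 0.77 × √18 = 3.2668
Critical value for a one-sided test at α = 0.05: z_α = 1.645.
Power = Φ(δ − 1.645) = Φ(1.622) = 0.9476.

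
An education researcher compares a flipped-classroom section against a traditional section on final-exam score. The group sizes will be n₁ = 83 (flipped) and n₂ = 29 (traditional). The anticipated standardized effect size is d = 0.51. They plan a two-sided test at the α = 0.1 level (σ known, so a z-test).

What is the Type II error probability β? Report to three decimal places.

β ≈ 0.236

Noncentrality parameter: δ = d / √(1/n₁ + 1/n₂) = 0.51 / √(1/83 + 1/29) = 2.3643
Two-sided α = 0.1 → critical value z_{0.05} = 1.645.
Power = Φ(δ − 1.645) + Φ(−δ − 1.645) = Φ(0.719) + Φ(-4.009) = 0.7641 + 0.0000 = 0.7641.
Type II error: β = 1 − power = 1 − 0.7641 = 0.2359.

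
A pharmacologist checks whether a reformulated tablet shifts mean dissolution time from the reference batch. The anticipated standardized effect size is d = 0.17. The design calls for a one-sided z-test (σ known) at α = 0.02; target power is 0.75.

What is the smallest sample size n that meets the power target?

Set Φ(δ − 2.054) = 0.75; then δ − 2.054 = Φ⁻¹(0.75) = 0.674, giving δ = 2.728.
δ = d·√n ⇒ n = (δ/d)² = (2.728 / 0.17)² = 257.55.
Round up to the next whole unit.

n = 258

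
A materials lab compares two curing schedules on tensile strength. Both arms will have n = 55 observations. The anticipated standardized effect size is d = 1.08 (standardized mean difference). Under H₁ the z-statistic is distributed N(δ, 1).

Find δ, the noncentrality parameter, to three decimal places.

The noncentrality parameter scales effect size by the design's sample-size factor: δ = d·√(n/2) = 1.08 × √(55/2) = 5.6636

δ ≈ 5.664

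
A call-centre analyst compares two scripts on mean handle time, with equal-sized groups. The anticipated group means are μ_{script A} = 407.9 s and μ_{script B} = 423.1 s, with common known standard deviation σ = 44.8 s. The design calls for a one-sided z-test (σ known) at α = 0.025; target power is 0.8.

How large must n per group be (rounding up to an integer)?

n = 137 per group

Standardized effect: d = |μ_{script A} − μ_{script B}| / σ = |407.9 − 423.1| / 44.8 = 0.3393
Set Φ(δ − 1.960) = 0.8; then δ − 1.960 = Φ⁻¹(0.8) = 0.842, giving δ = 2.802.
δ = d·√(n/2) ⇒ n = 2(δ/d)² = 2 × (2.802 / 0.3393)² = 136.37.
Rounding up, n = 137 per group.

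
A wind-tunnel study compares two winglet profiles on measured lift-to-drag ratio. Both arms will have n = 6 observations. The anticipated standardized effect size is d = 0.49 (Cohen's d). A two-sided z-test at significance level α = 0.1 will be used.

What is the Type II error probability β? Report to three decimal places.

Noncentrality parameter: δ = d·√(n/2) = 0.49 × √(6/2) = 0.8487
Two-sided α = 0.1 → critical value z_{0.05} = 1.645.
Power = Φ(δ − 1.645) + Φ(−δ − 1.645) = Φ(-0.796) + Φ(-2.494) = 0.2130 + 0.0063 = 0.2193.
Type II error: β = 1 − power = 1 − 0.2193 = 0.7807.

β ≈ 0.781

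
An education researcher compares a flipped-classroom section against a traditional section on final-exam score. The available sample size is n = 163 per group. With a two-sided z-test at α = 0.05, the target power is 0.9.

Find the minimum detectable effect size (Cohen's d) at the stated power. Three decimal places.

Need Φ(δ − 1.960) = 0.9, so δ = 1.960 + 1.282 = 3.242.
(The second rejection-region term Φ(−δ − z_{α/2}) is negligible and dropped.)
δ = d·√(n/2) ⇒ d = δ/√(n/2) = 3.242/√(163/2) = 0.3591.

d ≈ 0.359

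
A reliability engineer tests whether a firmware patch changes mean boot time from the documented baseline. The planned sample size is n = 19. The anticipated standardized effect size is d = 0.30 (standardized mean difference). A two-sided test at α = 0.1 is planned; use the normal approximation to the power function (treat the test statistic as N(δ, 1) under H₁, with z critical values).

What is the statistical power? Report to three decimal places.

Noncentrality parameter: δ = d·√n = 0.30 × √19 = 1.3077
Critical value for a two-sided test at α = 0.1: z_{α/2} = 1.645.
Power = Φ(δ − 1.645) + Φ(−δ − 1.645) = Φ(-0.337) + Φ(-2.953) = 0.3680 + 0.0016 = 0.3696.

Power ≈ 0.370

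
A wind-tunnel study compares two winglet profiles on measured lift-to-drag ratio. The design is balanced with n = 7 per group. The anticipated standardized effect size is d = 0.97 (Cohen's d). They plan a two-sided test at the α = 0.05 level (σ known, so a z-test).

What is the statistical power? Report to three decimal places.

Noncentrality parameter: δ = d·√(n/2) = 0.97 × √(7/2) = 1.8147
Two-sided α = 0.05 → critical value z_{0.025} = 1.960.
Power = Φ(δ − 1.960) + Φ(−δ − 1.960) = Φ(-0.145) + Φ(-3.775) = 0.4423 + 0.0001 = 0.4423.

Power ≈ 0.442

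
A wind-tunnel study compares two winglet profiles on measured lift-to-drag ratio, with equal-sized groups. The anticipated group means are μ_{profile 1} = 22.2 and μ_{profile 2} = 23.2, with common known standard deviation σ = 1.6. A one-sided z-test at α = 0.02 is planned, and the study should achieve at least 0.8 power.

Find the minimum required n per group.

Standardized effect: d = |μ_{profile 1} − μ_{profile 2}| / σ = |22.2 − 23.2| / 1.6 = 0.6250
For power 0.8 need Φ(δ − z_{0.02}) = 0.8, so δ = z_{0.02} + z_{0.20} = 2.054 + 0.842 = 2.895.
δ = d·√(n/2) ⇒ n = 2(δ/d)² = 2 × (2.895 / 0.6250)² = 42.92.
Round up to the next whole unit.

n = 43 per group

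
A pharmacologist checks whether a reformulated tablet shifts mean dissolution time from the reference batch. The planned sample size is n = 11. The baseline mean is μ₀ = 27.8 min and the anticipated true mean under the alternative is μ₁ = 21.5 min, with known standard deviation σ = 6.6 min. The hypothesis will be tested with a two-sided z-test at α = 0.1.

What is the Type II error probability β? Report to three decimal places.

Standardized effect: d = |μ₁ − μ₀| / σ = |21.5 − 27.8| / 6.6 = 0.9545
Noncentrality parameter: δ = d·√n = 0.9545 × √11 = 3.1659
Critical value for a two-sided test at α = 0.1: z_{α/2} = 1.645.
Power = Φ(δ − 1.645) + Φ(−δ − 1.645) = Φ(1.521) + Φ(-4.811) = 0.9359 + 0.0000 = 0.9359.
Type II error: β = 1 − power = 1 − 0.9359 = 0.0641.

β ≈ 0.064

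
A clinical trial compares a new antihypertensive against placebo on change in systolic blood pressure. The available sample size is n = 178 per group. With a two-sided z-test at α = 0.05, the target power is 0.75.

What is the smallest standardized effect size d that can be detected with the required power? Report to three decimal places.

Required noncentrality: δ = z_{0.025} + z_{0.25} = 1.960 + 0.674 = 2.634.
(Lower-tail contribution to power is negligible for δ > 0.)
δ = d·√(n/2) ⇒ d = δ/√(n/2) = 2.634/√(178/2) = 0.2793.

d ≈ 0.279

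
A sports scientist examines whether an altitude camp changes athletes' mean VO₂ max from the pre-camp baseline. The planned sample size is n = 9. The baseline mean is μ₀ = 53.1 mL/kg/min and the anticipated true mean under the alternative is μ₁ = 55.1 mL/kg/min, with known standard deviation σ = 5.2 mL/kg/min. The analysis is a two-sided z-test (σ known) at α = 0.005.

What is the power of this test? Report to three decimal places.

Power ≈ 0.049

Standardized effect: d = |μ₁ − μ₀| / σ = |55.1 − 53.1| / 5.2 = 0.3846
Noncentrality parameter: δ = d·√n = 0.3846 × √9 = 1.1538
Two-sided α = 0.005 → critical value z_{0.0025} = 2.807.
Power = Φ(δ − 2.807) + Φ(−δ − 2.807) = Φ(-1.653) + Φ(-3.961) = 0.0491 + 0.0000 = 0.0492.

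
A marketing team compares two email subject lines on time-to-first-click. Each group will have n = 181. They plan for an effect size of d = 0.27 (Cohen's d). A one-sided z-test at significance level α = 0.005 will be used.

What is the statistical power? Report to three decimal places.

Power ≈ 0.497

Noncentrality parameter: δ = d·√(n/2) = 0.27 × √(181/2) = 2.5686
Critical value for a one-sided test at α = 0.005: z_α = 2.576.
Power = P(Z > 2.576 − δ) = Φ(-0.007) = 0.4971.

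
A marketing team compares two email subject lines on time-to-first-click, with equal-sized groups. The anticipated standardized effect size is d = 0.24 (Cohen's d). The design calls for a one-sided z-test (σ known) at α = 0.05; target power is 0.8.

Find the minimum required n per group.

For power 0.8 need Φ(δ − z_{0.05}) = 0.8, so δ = z_{0.05} + z_{0.20} = 1.645 + 0.842 = 2.486.
δ = d·√(n/2) ⇒ n = 2(δ/d)² = 2 × (2.486 / 0.24)² = 214.67.
Rounding up, n = 215 per group.

n = 215 per group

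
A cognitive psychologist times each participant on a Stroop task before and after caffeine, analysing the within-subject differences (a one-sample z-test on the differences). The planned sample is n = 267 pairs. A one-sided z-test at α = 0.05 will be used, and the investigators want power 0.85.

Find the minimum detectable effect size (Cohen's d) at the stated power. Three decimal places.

d ≈ 0.164

Required noncentrality: δ = z_{0.05} + z_{0.15} = 1.645 + 1.036 = 2.681.
δ = d·√n ⇒ d = δ/√n = 2.681/√267 = 0.1641.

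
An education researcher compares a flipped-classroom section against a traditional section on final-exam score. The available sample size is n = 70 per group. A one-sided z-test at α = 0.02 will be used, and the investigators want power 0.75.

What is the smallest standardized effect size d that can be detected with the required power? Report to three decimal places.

Need Φ(δ − 2.054) = 0.75, so δ = 2.054 + 0.674 = 2.728.
δ = d·√(n/2) ⇒ d = δ/√(n/2) = 2.728/√(70/2) = 0.4612.

d ≈ 0.461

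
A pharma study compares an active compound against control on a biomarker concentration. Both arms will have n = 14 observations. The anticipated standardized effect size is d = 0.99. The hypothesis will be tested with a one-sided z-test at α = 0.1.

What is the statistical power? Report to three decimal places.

Power ≈ 0.910

Noncentrality parameter: δ = d·√(n/2) = 0.99 × √(14/2) = 2.6193
One-sided α = 0.1 → critical value z_{0.1} = 1.282.
Power = P(Z > 1.282 − δ) = Φ(1.338) = 0.9095.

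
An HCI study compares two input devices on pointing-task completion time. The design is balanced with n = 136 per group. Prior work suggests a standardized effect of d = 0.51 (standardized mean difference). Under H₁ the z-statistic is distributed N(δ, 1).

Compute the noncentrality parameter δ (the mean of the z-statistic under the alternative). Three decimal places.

δ = d·√(n/2) = 0.51 × √(136/2) = 4.2056

δ ≈ 4.206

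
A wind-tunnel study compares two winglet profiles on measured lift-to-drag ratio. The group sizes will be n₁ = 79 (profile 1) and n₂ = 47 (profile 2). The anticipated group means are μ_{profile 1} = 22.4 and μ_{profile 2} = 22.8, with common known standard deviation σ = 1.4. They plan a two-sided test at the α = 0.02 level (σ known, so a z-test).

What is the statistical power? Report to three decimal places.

Power ≈ 0.219

Standardized effect: d = |μ_{profile 1} − μ_{profile 2}| / σ = |22.4 − 22.8| / 1.4 = 0.2857
Noncentrality parameter: δ = d / √(1/n₁ + 1/n₂) = 0.2857 / √(1/79 + 1/47) = 1.5510
Critical value for a two-sided test at α = 0.02: z_{α/2} = 2.326.
Power = Φ(δ − 2.326) + Φ(−δ − 2.326) = Φ(-0.775) + Φ(-3.877) = 0.2191 + 0.0001 = 0.2191.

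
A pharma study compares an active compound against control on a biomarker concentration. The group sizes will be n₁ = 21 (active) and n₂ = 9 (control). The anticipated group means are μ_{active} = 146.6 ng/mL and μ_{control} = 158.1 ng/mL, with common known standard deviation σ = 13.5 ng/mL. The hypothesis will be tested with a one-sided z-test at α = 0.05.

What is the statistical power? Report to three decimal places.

Standardized effect: d = |μ_{active} − μ_{control}| / σ = |146.6 − 158.1| / 13.5 = 0.8519
Noncentrality parameter: δ = d / √(1/n₁ + 1/n₂) = 0.8519 / √(1/21 + 1/9) = 2.1381
One-sided α = 0.05 → critical value z_{0.05} = 1.645.
Power = Φ(δ − 1.645) = Φ(0.493) = 0.6891.

Power ≈ 0.689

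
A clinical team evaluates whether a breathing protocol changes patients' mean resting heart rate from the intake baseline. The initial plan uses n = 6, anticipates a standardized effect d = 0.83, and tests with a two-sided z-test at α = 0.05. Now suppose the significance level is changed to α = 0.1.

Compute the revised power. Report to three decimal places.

Power ≈ 0.651

δ = d·√n = 0.83 × √6 = 2.0331 (unchanged). New critical value: z_{0.05} = 1.645.
Revised power = Φ(δ − 1.645) + Φ(−δ − 1.645) = Φ(0.388) + Φ(-3.678) = 0.6511 + 0.0001 = 0.6512.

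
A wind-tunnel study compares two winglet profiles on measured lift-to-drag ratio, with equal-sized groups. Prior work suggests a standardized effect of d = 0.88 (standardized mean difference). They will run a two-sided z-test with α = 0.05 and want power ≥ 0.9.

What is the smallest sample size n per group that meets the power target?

Set Φ(δ − 1.960) = 0.9; then δ − 1.960 = Φ⁻¹(0.9) = 1.282, giving δ = 3.242.
(For δ > 0 the lower-tail rejection region contributes negligibly to power, so the one-term inversion is standard.)
δ = d·√(n/2) ⇒ n = 2(δ/d)² = 2 × (3.242 / 0.88)² = 27.14.
Round up to the next whole unit.

n = 28 per group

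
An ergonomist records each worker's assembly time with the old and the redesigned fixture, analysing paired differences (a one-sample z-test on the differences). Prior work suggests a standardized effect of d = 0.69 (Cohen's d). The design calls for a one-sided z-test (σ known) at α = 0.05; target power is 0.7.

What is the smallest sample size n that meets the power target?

For power 0.7 need Φ(δ − z_{0.05}) = 0.7, so δ = z_{0.05} + z_{0.30} = 1.645 + 0.524 = 2.169.
δ = d·√n ⇒ n = (δ/d)² = (2.169 / 0.69)² = 9.88.
Rounding up, n = 10.

n = 10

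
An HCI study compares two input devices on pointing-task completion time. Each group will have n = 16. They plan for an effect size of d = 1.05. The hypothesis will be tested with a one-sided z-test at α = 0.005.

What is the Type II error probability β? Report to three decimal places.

β ≈ 0.347

Noncentrality parameter: δ = d·√(n/2) = 1.05 × √(16/2) = 2.9698
One-sided α = 0.005 → critical value z_{0.005} = 2.576.
Power = Φ(δ − 2.576) = Φ(0.394) = 0.6532.
Type II error: β = 1 − power = 1 − 0.6532 = 0.3468.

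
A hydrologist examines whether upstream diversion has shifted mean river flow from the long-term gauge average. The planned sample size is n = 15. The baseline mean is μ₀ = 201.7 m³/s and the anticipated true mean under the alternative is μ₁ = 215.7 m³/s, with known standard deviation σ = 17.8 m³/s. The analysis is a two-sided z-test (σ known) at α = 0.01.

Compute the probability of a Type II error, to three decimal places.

Standardized effect: d = |μ₁ − μ₀| / σ = |215.7 − 201.7| / 17.8 = 0.7865
Noncentrality parameter: δ = d·√n = 0.7865 × √15 = 3.0462
Critical value for a two-sided test at α = 0.01: z_{α/2} = 2.576.
Power = Φ(δ − 2.576) + Φ(−δ − 2.576) = Φ(0.470) + Φ(-5.622) = 0.6809 + 0.0000 = 0.6809.
Type II error: β = 1 − power = 1 − 0.6809 = 0.3191.

β ≈ 0.319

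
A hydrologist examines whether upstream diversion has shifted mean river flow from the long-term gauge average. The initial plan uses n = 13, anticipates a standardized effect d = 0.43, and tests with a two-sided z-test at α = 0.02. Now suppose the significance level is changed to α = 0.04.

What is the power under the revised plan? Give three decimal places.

Power ≈ 0.308

δ = d·√n = 0.43 × √13 = 1.5504 (unchanged). New critical value: z_{0.02} = 2.054.
Revised power = Φ(δ − 2.054) + Φ(−δ − 2.054) = Φ(-0.503) + Φ(-3.604) = 0.3074 + 0.0002 = 0.3075.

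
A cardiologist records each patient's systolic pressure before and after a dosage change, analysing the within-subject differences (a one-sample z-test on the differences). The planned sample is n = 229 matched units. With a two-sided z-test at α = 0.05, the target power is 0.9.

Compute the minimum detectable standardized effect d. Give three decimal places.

Required noncentrality: δ = z_{0.025} + z_{0.10} = 1.960 + 1.282 = 3.242.
(Lower-tail contribution to power is negligible for δ > 0.)
δ = d·√n ⇒ d = δ/√n = 3.242/√229 = 0.2142.

d ≈ 0.214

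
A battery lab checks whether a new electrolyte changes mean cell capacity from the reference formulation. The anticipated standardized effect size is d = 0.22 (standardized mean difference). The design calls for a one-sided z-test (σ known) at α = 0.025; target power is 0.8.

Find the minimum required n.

n = 163

For power 0.8 need Φ(δ − z_{0.025}) = 0.8, so δ = z_{0.025} + z_{0.20} = 1.960 + 0.842 = 2.802.
δ = d·√n ⇒ n = (δ/d)² = (2.802 / 0.22)² = 162.17.
Round up to the next whole unit.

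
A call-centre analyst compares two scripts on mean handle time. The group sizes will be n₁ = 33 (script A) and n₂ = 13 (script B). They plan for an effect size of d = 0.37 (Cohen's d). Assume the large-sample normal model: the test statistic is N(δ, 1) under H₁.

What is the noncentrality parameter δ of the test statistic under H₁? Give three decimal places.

δ = d / √(1/n₁ + 1/n₂) = 0.37 / √(1/33 + 1/13) = 1.1299

δ ≈ 1.130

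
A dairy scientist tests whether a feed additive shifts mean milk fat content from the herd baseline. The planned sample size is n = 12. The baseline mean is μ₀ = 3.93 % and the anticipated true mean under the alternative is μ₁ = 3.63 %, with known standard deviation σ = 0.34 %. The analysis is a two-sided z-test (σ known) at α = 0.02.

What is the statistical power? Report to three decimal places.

Power ≈ 0.767

Standardized effect: d = |μ₁ − μ₀| / σ = |3.63 − 3.93| / 0.34 = 0.8824
Noncentrality parameter: λ = d·√n = 0.8824 × √12 = 3.0566
Two-sided α = 0.02 → critical value z_{0.01} = 2.326.
Power = Φ(λ − 2.326) + Φ(−λ − 2.326) = Φ(0.730) + Φ(-5.383) = 0.7674 + 0.0000 = 0.7674.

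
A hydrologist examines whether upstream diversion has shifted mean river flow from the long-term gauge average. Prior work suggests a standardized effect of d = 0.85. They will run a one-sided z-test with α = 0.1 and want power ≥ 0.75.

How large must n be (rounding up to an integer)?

Set Φ(δ − 1.282) = 0.75; then δ − 1.282 = Φ⁻¹(0.75) = 0.674, giving δ = 1.956.
δ = d·√n ⇒ n = (δ/d)² = (1.956 / 0.85)² = 5.30.
Rounding up, n = 6.

n = 6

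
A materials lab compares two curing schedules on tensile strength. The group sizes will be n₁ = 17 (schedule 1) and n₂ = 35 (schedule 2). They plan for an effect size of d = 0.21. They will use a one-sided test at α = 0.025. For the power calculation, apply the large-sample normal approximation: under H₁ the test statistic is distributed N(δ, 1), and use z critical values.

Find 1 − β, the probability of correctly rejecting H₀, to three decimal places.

Power ≈ 0.106

Noncentrality parameter: δ = d / √(1/n₁ + 1/n₂) = 0.21 / √(1/17 + 1/35) = 0.7104
One-sided α = 0.025 → critical value z_{0.025} = 1.960.
Power = Φ(δ − 1.960) = Φ(-1.250) = 0.1057.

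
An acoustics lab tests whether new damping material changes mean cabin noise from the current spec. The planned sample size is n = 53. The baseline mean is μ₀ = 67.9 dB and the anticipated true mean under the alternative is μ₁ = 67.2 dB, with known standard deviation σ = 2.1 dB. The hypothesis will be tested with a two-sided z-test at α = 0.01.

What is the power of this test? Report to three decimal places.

Standardized effect: d = |μ₁ − μ₀| / σ = |67.2 − 67.9| / 2.1 = 0.3333
Noncentrality parameter: δ = d·√n = 0.3333 × √53 = 2.4267
Critical value for a two-sided test at α = 0.01: z_{α/2} = 2.576.
Power = Φ(δ − 2.576) + Φ(−δ − 2.576) = Φ(-0.149) + Φ(-5.003) = 0.4407 + 0.0000 = 0.4407.

Power ≈ 0.441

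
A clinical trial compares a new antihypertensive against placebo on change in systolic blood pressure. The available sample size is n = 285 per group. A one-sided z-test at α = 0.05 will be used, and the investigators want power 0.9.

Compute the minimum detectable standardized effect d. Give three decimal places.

d ≈ 0.245

Required noncentrality: δ = z_{0.05} + z_{0.10} = 1.645 + 1.282 = 2.926.
δ = d·√(n/2) ⇒ d = δ/√(n/2) = 2.926/√(285/2) = 0.2451.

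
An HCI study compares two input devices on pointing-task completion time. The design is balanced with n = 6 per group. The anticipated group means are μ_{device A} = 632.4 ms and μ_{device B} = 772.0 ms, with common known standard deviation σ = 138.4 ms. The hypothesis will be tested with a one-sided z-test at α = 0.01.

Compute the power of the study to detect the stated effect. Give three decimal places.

Standardized effect: d = |μ_{device A} − μ_{device B}| / σ = |632.4 − 772.0| / 138.4 = 1.0087
Noncentrality parameter: δ = d·√(n/2) = 1.0087 × √(6/2) = 1.7471
Critical value for a one-sided test at α = 0.01: z_α = 2.326.
Power = Φ(δ − 2.326) = Φ(-0.579) = 0.2812.

Power ≈ 0.281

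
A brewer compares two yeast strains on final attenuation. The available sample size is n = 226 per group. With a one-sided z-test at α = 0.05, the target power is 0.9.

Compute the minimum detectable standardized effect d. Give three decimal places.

Required noncentrality: δ = z_{0.05} + z_{0.10} = 1.645 + 1.282 = 2.926.
δ = d·√(n/2) ⇒ d = δ/√(n/2) = 2.926/√(226/2) = 0.2753.

d ≈ 0.275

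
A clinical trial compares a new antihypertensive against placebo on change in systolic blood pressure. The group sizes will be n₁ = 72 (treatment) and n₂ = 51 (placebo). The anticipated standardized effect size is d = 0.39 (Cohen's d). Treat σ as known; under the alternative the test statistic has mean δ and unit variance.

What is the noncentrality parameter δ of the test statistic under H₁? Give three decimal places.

δ ≈ 2.131

δ = d / √(1/n₁ + 1/n₂) = 0.39 / √(1/72 + 1/51) = 2.1309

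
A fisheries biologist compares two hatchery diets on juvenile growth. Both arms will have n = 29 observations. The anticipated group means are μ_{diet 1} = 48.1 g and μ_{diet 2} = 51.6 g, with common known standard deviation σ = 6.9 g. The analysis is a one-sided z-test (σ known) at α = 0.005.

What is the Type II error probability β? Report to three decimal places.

β ≈ 0.740

Standardized effect: d = |μ_{diet 1} − μ_{diet 2}| / σ = |48.1 − 51.6| / 6.9 = 0.5072
Noncentrality parameter: δ = d·√(n/2) = 0.5072 × √(29/2) = 1.9315
One-sided α = 0.005 → critical value z_{0.005} = 2.576.
Power = Φ(δ − 2.576) = Φ(-0.644) = 0.2597.
Type II error: β = 1 − power = 1 − 0.2597 = 0.7403.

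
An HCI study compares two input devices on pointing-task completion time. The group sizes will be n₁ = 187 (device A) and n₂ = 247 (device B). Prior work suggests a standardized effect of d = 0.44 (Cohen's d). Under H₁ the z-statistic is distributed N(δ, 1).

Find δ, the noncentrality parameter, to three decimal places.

δ ≈ 4.539

δ = d / √(1/n₁ + 1/n₂) = 0.44 / √(1/187 + 1/247) = 4.5392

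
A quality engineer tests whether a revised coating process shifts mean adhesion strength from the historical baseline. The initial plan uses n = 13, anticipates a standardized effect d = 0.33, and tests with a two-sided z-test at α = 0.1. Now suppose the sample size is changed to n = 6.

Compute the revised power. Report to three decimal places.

Power ≈ 0.209

With n = 6: δ = d·√n = 0.33 × √6 = 0.8083. Critical value z_{0.05} = 1.645.
Revised power = Φ(δ − 1.645) + Φ(−δ − 1.645) = Φ(-0.837) + Φ(-2.453) = 0.2014 + 0.0071 = 0.2085.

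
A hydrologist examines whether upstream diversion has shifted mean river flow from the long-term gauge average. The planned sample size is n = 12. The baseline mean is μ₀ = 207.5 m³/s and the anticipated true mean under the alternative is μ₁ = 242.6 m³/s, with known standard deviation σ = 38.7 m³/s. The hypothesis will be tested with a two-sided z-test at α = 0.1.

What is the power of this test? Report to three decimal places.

Standardized effect: d = |μ₁ − μ₀| / σ = |242.6 − 207.5| / 38.7 = 0.9070
Noncentrality parameter: δ = d·√n = 0.9070 × √12 = 3.1419
Two-sided α = 0.1 → critical value z_{0.05} = 1.645.
Power = Φ(δ − 1.645) + Φ(−δ − 1.645) = Φ(1.497) + Φ(-4.787) = 0.9328 + 0.0000 = 0.9328.

Power ≈ 0.933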